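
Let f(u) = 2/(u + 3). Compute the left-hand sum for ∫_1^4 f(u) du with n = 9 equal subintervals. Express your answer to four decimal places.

1.1557

Δu = (4 − 1)/9 = 1/3.
Left endpoints: 1, 4/3, 5/3, 2, 7/3, 8/3, 3, 10/3, 11/3.
f(1) = 0.5, f(4/3) = 6/13, f(5/3) = 3/7, f(2) = 0.4, f(7/3) = 0.375, f(8/3) = 6/17, f(3) = 1/3, f(10/3) = 6/19, f(11/3) = 0.3.
Sum = Δu · [f(1) + f(4/3) + f(5/3) + ...].
Sum ≈ 1.1557.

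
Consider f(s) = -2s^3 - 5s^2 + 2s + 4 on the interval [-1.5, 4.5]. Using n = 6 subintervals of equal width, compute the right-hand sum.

Δs = (4.5 − (-1.5))/6 = 1.
Right endpoints: -0.5, 0.5, 1.5, 2.5, 3.5, 4.5.
f(-0.5) = 2, f(0.5) = 3.5, f(1.5) = -11, f(2.5) = -53.5, f(3.5) = -136, f(4.5) = -270.5.
Sum = Δs · [f(-0.5) + f(0.5) + f(1.5) + ...].
Sum = -465.5.

-465.5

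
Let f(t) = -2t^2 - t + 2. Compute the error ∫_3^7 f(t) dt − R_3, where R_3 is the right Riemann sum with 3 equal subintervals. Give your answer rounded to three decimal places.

58.370

Exact integral: ∫_3^7 f(t) dt ≈ -222.66667.
R_3 ≈ -281.03704.
Error ≈ -222.66667 − (-281.03704) ≈ 58.370.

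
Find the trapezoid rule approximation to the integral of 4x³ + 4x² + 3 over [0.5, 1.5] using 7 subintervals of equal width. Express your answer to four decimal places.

Δx = (1.5 − 0.5)/7 = 1/7.
f(0.5) = 4.5, f(9/14) = 3921/686, f(11/14) = 5083/686, f(13/14) = 6621/686, f(15/14) = 8583/686, f(17/14) = 11017/686, f(19/14) = 13971/686, f(1.5) = 25.5.
T_7 = (Δx/2)·[f(x_0) + 2f(x_1) + ... + 2f(x_{6}) + f(x_7)].
Sum ≈ 12.3878.

12.3878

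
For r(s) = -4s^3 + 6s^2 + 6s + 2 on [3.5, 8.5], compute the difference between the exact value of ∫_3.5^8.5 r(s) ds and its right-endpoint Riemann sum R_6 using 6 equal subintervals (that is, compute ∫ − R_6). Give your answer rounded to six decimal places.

Exact integral: ∫_3.5^8.5 r(s) ds = -3737.5.
R_6 ≈ -4565.27777778.
Error ≈ -3737.5 − (-4565.27777778) ≈ 827.777778.

827.777778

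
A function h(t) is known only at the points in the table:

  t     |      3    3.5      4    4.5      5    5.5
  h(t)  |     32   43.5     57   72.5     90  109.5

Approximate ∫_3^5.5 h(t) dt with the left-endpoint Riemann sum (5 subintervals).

Δt = 0.5.
Sum = 0.5·[32 + 43.5 + 57 + 72.5 + 90] = 147.5.

147.5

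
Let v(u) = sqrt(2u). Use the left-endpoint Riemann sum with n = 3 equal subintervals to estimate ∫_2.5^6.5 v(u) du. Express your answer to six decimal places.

10.959324

Δu = (6.5 − 2.5)/3 = 4/3.
Left endpoints: 2.5, 23/6, 31/6.
v(2.5) ≈ 2.236068, v(23/6) ≈ 2.768875, v(31/6) ≈ 3.214550.
Sum = Δu · [v(2.5) + v(23/6) + v(31/6)].
Sum ≈ 10.959324.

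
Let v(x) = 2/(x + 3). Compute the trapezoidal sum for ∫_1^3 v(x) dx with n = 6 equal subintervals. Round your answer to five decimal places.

Δx = (3 − 1)/6 = 1/3.
v(1) = 0.5, v(4/3) = 6/13, v(5/3) = 3/7, v(2) = 0.4, v(7/3) = 0.375, v(8/3) = 6/17, v(3) = 1/3.
T_6 = (Δx/2)·[v(x_0) + 2v(x_1) + ... + 2v(x_{5}) + v(x_6)].
Sum ≈ 0.81157.

0.81157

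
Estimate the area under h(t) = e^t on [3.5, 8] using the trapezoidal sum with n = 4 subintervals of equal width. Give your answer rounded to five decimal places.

Δt = (8 − 3.5)/4 = 1.125.
h(3.5) ≈ 33.11545, h(4.625) ≈ 102.00277, h(5.75) ≈ 314.19066, h(6.875) ≈ 967.77537, h(8) ≈ 2980.95799.
T_4 = (Δt/2)·[h(t_0) + 2h(t_1) + 2h(t_2) + 2h(t_3) + h(t_4)].
Sum ≈ 3252.38121.

3252.38121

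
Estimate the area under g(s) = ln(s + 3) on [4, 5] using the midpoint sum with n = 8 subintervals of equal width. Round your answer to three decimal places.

2.014

Δs = (5 − 4)/8 = 0.125.
Midpoints: 4.0625, 4.1875, 4.3125, 4.4375, 4.5625, 4.6875, 4.8125, 4.9375.
g(4.0625) ≈ 1.955, g(4.1875) ≈ 1.972, g(4.3125) ≈ 1.990, g(4.4375) ≈ 2.007, g(4.5625) ≈ 2.023, g(4.6875) ≈ 2.040, g(4.8125) ≈ 2.056, g(4.9375) ≈ 2.072.
Sum = Δs · [g(4.0625) + g(4.1875) + g(4.3125) + ...].
Sum ≈ 2.014.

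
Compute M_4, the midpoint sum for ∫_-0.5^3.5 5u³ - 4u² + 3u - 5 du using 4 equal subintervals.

122

Δu = (3.5 − (-0.5))/4 = 1.
Midpoints: 0, 1, 2, 3.
f(0) = -5, f(1) = -1, f(2) = 25, f(3) = 103.
Sum = Δu · [f(0) + f(1) + f(2) + f(3)].
Sum = 122.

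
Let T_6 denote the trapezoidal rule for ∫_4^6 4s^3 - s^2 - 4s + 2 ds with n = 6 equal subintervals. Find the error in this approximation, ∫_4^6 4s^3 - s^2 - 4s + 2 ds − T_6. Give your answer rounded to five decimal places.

Exact integral: ∫_4^6 f(s) ds ≈ 953.3333333.
T_6 ≈ 955.5185185.
Error ≈ 953.3333333 − 955.5185185 ≈ -2.18519.

-2.18519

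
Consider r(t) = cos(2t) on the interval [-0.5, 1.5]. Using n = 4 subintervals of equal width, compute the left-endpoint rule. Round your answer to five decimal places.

Δt = (1.5 − (-0.5))/4 = 0.5.
Left endpoints: -0.5, 0, 0.5, 1.
r(-0.5) ≈ 0.54030, r(0) ≈ 1.00000, r(0.5) ≈ 0.54030, r(1) ≈ -0.41615.
Sum = Δt · [r(-0.5) + r(0) + r(0.5) + r(1)].
Sum ≈ 0.83223.

0.83223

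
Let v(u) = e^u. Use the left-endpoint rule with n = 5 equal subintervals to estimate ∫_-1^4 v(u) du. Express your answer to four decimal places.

31.5608

Δu = (4 − (-1))/5 = 1.
Left endpoints: -1, 0, 1, 2, 3.
v(-1) ≈ 0.3679, v(0) ≈ 1.0000, v(1) ≈ 2.7183, v(2) ≈ 7.3891, v(3) ≈ 20.0855.
Sum = Δu · [v(-1) + v(0) + v(1) + v(2) + v(3)].
Sum ≈ 31.5608.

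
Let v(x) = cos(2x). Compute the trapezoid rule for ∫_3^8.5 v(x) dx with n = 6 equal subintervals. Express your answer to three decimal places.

-0.240

Δx = (8.5 − 3)/6 = 11/12.
v(3) ≈ 0.960, v(47/12) ≈ 0.021, v(29/6) ≈ -0.971, v(5.75) ≈ 0.483, v(20/3) ≈ 0.720, v(91/12) ≈ -0.857, v(8.5) ≈ -0.275.
T_6 = (Δx/2)·[v(x_0) + 2v(x_1) + ... + 2v(x_{5}) + v(x_6)].
Sum ≈ -0.240.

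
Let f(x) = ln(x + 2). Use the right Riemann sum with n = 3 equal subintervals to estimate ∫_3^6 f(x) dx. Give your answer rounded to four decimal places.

5.8171

Δx = (6 − 3)/3 = 1.
Right endpoints: 4, 5, 6.
f(4) ≈ 1.7918, f(5) ≈ 1.9459, f(6) ≈ 2.0794.
Sum = Δx · [f(4) + f(5) + f(6)].
Sum ≈ 5.8171.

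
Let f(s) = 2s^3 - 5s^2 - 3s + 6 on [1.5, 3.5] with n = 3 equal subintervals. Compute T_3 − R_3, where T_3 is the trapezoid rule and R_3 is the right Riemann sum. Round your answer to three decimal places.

-7.667

T_3 ≈ 5.14815.
R_3 ≈ 12.81481.
T_3 − R_3 ≈ -7.667.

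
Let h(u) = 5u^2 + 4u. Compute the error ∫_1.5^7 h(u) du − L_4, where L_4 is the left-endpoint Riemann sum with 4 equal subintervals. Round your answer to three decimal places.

Exact integral: ∫_1.5^7 h(u) du ≈ 659.54167.
L_4 = 492.37890625.
Error ≈ 659.54167 − 492.37890625 ≈ 167.163.

167.163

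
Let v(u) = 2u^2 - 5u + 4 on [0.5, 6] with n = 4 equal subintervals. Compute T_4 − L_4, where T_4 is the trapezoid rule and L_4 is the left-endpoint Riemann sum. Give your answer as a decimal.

T_4 = 80.0078125.
L_4 = 49.7578125.
T_4 − L_4 = 30.25.

30.25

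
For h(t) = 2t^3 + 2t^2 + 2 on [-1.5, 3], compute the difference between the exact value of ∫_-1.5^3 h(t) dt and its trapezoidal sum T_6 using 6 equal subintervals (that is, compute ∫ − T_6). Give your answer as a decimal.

Exact integral: ∫_-1.5^3 h(t) dt = 67.21875.
T_6 = 69.9609375.
Error = 67.21875 − 69.9609375 = -2.7421875.

-2.7421875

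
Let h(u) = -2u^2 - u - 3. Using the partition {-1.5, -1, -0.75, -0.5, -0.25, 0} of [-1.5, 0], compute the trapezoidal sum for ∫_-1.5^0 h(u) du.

-5.6875

Subinterval widths: 0.5, 0.25, 0.25, 0.25, 0.25.
h(-1.5) = -6, h(-1) = -4, h(-0.75) = -3.375, h(-0.5) = -3, h(-0.25) = -2.875, h(0) = -3.
On each subinterval the trapezoid contributes (Δu_i/2)·[h(u_{i-1}) + h(u_i)].
Sum = -5.6875.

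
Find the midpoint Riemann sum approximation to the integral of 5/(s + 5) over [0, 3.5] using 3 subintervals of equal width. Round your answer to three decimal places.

2.646

Δs = (3.5 − 0)/3 = 7/6.
Midpoints: 7/12, 1.75, 35/12.
f(7/12) = 60/67, f(1.75) = 20/27, f(35/12) = 12/19.
Sum = Δs · [f(7/12) + f(1.75) + f(35/12)].
Sum ≈ 2.646.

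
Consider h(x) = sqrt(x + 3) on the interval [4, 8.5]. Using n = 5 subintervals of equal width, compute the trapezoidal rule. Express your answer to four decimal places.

13.6493

Δx = (8.5 − 4)/5 = 0.9.
h(4) ≈ 2.6458, h(4.9) ≈ 2.8107, h(5.8) ≈ 2.9665, h(6.7) ≈ 3.1145, h(7.6) ≈ 3.2558, h(8.5) ≈ 3.3912.
T_5 = (Δx/2)·[h(x_0) + 2h(x_1) + ... + 2h(x_{4}) + h(x_5)].
Sum ≈ 13.6493.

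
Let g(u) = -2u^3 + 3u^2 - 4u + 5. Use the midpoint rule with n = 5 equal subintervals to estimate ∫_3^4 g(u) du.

Δu = (4 − 3)/5 = 0.2.
Midpoints: 3.1, 3.3, 3.5, 3.7, 3.9.
g(3.1) = -38.152, g(3.3) = -47.404, g(3.5) = -58, g(3.7) = -70.036, g(3.9) = -83.608.
Sum = Δu · [g(3.1) + g(3.3) + g(3.5) + g(3.7) + g(3.9)].
Sum = -59.44.

-59.44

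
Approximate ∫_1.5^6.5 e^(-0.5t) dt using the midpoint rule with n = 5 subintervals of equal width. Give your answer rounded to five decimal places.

Δt = (6.5 − 1.5)/5 = 1.
Midpoints: 2, 3, 4, 5, 6.
f(2) ≈ 0.36788, f(3) ≈ 0.22313, f(4) ≈ 0.13534, f(5) ≈ 0.08208, f(6) ≈ 0.04979.
Sum = Δt · [f(2) + f(3) + f(4) + f(5) + f(6)].
Sum ≈ 0.85822.

0.85822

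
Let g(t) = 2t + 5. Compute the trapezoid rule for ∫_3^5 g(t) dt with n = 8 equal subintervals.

Δt = (5 − 3)/8 = 0.25.
g(3) = 11, g(3.25) = 11.5, g(3.5) = 12, g(3.75) = 12.5, g(4) = 13, g(4.25) = 13.5, g(4.5) = 14, g(4.75) = 14.5, g(5) = 15.
T_8 = (Δt/2)·[g(t_0) + 2g(t_1) + ... + 2g(t_{7}) + g(t_8)].
Sum = 26.

26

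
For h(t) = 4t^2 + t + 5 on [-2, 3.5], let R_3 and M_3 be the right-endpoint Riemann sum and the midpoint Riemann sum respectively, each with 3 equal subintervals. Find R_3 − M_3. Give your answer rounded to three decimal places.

53.778

R_3 ≈ 147.07407.
M_3 ≈ 93.29630.
R_3 − M_3 ≈ 53.778.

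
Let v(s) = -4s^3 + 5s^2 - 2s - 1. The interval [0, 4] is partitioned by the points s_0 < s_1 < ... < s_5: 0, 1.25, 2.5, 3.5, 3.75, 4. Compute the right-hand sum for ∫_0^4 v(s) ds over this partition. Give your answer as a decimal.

-252.71875

Subinterval widths: 1.25, 1.25, 1, 0.25, 0.25.
Right endpoints: 1.25, 2.5, 3.5, 3.75, 4.
v(1.25) = -3.5, v(2.5) = -37.25, v(3.5) = -118.25, v(3.75) = -149.125, v(4) = -185.
Sum = Σ Δs_i · v(s_i).
Sum = -252.71875.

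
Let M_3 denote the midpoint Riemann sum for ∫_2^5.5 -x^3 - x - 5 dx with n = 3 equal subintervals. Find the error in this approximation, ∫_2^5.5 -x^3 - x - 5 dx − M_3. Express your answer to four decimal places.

Exact integral: ∫_2^5.5 f(x) dx = -255.390625.
M_3 ≈ -250.924479.
Error ≈ -255.390625 − (-250.924479) ≈ -4.4661.

-4.4661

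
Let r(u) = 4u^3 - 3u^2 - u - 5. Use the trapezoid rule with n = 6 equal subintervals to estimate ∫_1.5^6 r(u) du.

Δu = (6 − 1.5)/6 = 0.75.
r(1.5) = 0.25, r(2.25) = 23.125, r(3) = 73, r(3.75) = 160, r(4.5) = 294.25, r(5.25) = 485.875, r(6) = 745.
T_6 = (Δu/2)·[r(u_0) + 2r(u_1) + ... + 2r(u_{5}) + r(u_6)].
Sum = 1056.65625.

1056.65625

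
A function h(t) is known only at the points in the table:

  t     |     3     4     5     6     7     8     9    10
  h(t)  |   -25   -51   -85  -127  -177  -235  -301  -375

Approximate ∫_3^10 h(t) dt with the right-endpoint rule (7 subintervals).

-1351

Δt = 1.
Sum = 1·[(-51) + (-85) + (-127) + (-177) + (-235) + (-301) + (-375)] = -1351.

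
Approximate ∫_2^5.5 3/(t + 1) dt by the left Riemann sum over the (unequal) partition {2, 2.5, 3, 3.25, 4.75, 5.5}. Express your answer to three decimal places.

2.566

Subinterval widths: 0.5, 0.5, 0.25, 1.5, 0.75.
Left endpoints: 2, 2.5, 3, 3.25, 4.75.
f(2) = 1, f(2.5) = 6/7, f(3) = 0.75, f(3.25) = 12/17, f(4.75) = 12/23.
Sum = Σ Δt_i · f(t_i).
Sum ≈ 2.566.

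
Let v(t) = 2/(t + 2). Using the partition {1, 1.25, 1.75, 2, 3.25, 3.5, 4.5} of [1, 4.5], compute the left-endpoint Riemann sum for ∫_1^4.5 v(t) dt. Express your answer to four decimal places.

1.6916

Subinterval widths: 0.25, 0.5, 0.25, 1.25, 0.25, 1.
Left endpoints: 1, 1.25, 1.75, 2, 3.25, 3.5.
v(1) = 2/3, v(1.25) = 8/13, v(1.75) = 8/15, v(2) = 0.5, v(3.25) = 8/21, v(3.5) = 4/11.
Sum = Σ Δt_i · v(t_i).
Sum ≈ 1.6916.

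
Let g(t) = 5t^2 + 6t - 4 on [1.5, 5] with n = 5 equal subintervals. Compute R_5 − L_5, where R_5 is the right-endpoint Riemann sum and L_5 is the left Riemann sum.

94.325

R_5 = 305.55.
L_5 = 211.225.
R_5 − L_5 = 94.325.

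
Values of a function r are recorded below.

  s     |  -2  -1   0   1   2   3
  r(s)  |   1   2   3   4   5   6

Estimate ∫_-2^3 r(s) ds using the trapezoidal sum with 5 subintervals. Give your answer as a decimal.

Δs = 1.
T_5 = (1/2)·[1 + 2·2 + 2·3 + 2·4 + 2·5 + 6] = 17.5.

17.5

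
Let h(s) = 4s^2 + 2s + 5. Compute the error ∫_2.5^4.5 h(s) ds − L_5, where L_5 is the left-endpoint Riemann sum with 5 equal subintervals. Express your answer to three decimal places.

Exact integral: ∫_2.5^4.5 h(s) ds ≈ 124.66667.
L_5 = 112.88.
Error ≈ 124.66667 − 112.88 ≈ 11.787.

11.787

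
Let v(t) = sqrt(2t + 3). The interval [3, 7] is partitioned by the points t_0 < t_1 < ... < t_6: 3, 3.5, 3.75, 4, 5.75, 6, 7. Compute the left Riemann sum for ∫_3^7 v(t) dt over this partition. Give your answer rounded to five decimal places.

Subinterval widths: 0.5, 0.25, 0.25, 1.75, 0.25, 1.
Left endpoints: 3, 3.5, 3.75, 4, 5.75, 6.
v(3) ≈ 3.00000, v(3.5) ≈ 3.16228, v(3.75) ≈ 3.24037, v(4) ≈ 3.31662, v(5.75) ≈ 3.80789, v(6) ≈ 3.87298.
Sum = Σ Δt_i · v(t_i).
Sum ≈ 13.72971.

13.72971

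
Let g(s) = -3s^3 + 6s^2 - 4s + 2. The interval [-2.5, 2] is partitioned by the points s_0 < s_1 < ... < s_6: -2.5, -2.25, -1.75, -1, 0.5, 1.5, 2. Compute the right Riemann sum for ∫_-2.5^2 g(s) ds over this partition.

Subinterval widths: 0.25, 0.5, 0.75, 1.5, 1, 0.5.
Right endpoints: -2.25, -1.75, -1, 0.5, 1.5, 2.
g(-2.25) = 75.546875, g(-1.75) = 43.453125, g(-1) = 15, g(0.5) = 1.125, g(1.5) = -0.625, g(2) = -6.
Sum = Σ Δs_i · g(s_i).
Sum = 49.92578125.

49.92578125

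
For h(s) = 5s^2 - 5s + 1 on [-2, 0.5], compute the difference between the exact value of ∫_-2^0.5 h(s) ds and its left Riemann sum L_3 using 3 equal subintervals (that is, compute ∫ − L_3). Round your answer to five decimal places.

Exact integral: ∫_-2^0.5 h(s) ds ≈ 25.4166667.
L_3 ≈ 39.8842593.
Error ≈ 25.4166667 − 39.8842593 ≈ -14.46759.

-14.46759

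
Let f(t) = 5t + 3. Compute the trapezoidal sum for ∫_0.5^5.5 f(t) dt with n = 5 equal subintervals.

Δt = (5.5 − 0.5)/5 = 1.
f(0.5) = 5.5, f(1.5) = 10.5, f(2.5) = 15.5, f(3.5) = 20.5, f(4.5) = 25.5, f(5.5) = 30.5.
T_5 = (Δt/2)·[f(t_0) + 2f(t_1) + ... + 2f(t_{4}) + f(t_5)].
Sum = 90.

90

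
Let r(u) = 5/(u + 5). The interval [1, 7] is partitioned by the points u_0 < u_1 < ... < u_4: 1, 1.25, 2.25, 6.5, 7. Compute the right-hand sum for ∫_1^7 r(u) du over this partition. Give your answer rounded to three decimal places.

Subinterval widths: 0.25, 1, 4.25, 0.5.
Right endpoints: 1.25, 2.25, 6.5, 7.
r(1.25) = 0.8, r(2.25) = 20/29, r(6.5) = 10/23, r(7) = 5/12.
Sum = Σ Δu_i · r(u_i).
Sum ≈ 2.946.

2.946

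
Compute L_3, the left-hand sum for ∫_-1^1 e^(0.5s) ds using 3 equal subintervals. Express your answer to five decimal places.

1.75625

Δs = (1 − (-1))/3 = 2/3.
Left endpoints: -1, -1/3, 1/3.
f(-1) ≈ 0.60653, f(-1/3) ≈ 0.84648, f(1/3) ≈ 1.18136.
Sum = Δs · [f(-1) + f(-1/3) + f(1/3)].
Sum ≈ 1.75625.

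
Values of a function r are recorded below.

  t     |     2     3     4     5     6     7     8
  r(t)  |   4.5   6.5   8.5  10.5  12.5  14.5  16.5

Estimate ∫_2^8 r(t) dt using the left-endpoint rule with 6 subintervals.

57

Δt = 1.
Sum = 1·[4.5 + 6.5 + 8.5 + 10.5 + 12.5 + 14.5] = 57.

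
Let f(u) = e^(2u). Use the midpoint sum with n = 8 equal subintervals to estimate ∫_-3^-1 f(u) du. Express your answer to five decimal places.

0.06574

Δu = (-1 − (-3))/8 = 0.25.
Midpoints: -2.875, -2.625, -2.375, -2.125, -1.875, -1.625, -1.375, -1.125.
f(-2.875) ≈ 0.00318, f(-2.625) ≈ 0.00525, f(-2.375) ≈ 0.00865, f(-2.125) ≈ 0.01426, f(-1.875) ≈ 0.02352, f(-1.625) ≈ 0.03877, f(-1.375) ≈ 0.06393, f(-1.125) ≈ 0.10540.
Sum = Δu · [f(-2.875) + f(-2.625) + f(-2.375) + ...].
Sum ≈ 0.06574.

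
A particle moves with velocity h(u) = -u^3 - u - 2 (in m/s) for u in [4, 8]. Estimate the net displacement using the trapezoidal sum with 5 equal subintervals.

Δu = (8 − 4)/5 = 0.8.
h(4) = -70, h(4.8) = -117.392, h(5.6) = -183.216, h(6.4) = -270.544, h(7.2) = -382.448, h(8) = -522.
T_5 = (Δu/2)·[h(u_0) + 2h(u_1) + ... + 2h(u_{4}) + h(u_5)].
Sum = -999.68.

-999.68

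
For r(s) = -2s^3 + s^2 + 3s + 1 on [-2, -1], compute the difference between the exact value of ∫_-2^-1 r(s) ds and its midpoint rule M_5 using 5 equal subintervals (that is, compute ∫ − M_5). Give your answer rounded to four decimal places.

Exact integral: ∫_-2^-1 r(s) ds ≈ 6.333333.
M_5 = 6.3.
Error ≈ 6.333333 − 6.3 ≈ 0.0333.

0.0333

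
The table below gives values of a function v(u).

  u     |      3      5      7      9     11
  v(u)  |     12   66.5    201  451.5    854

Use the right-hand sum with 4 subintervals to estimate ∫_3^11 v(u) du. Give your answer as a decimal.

3146

Δu = 2.
Sum = 2·[66.5 + 201 + 451.5 + 854] = 3146.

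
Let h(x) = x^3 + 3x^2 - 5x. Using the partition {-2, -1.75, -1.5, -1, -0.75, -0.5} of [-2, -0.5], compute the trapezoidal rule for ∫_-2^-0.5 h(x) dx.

Subinterval widths: 0.25, 0.25, 0.5, 0.25, 0.25.
h(-2) = 14, h(-1.75) = 12.578125, h(-1.5) = 10.875, h(-1) = 7, h(-0.75) = 5.015625, h(-0.5) = 3.125.
On each subinterval the trapezoid contributes (Δx_i/2)·[h(x_{i-1}) + h(x_i)].
Sum = 13.2421875.

13.2421875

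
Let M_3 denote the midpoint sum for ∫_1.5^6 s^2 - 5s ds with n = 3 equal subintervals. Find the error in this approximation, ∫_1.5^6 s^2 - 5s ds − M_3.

Exact integral: ∫_1.5^6 f(s) ds = -13.5.
M_3 = -14.34375.
Error = -13.5 − (-14.34375) = 0.84375.

0.84375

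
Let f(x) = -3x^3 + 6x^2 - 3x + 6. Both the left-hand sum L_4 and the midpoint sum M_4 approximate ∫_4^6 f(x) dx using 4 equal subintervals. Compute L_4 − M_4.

L_4 = -411.75.
M_4 = -492.375.
L_4 − M_4 = 80.625.

80.625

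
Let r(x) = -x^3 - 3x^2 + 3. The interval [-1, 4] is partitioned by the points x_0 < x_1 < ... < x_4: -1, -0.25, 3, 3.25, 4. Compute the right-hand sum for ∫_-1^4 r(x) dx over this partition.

Subinterval widths: 0.75, 3.25, 0.25, 0.75.
Right endpoints: -0.25, 3, 3.25, 4.
r(-0.25) = 2.828125, r(3) = -51, r(3.25) = -63.015625, r(4) = -109.
Sum = Σ Δx_i · r(x_i).
Sum = -261.1328125.

-261.1328125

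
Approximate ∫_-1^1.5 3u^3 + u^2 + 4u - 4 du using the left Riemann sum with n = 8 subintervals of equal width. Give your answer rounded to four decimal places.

Δu = (1.5 − (-1))/8 = 0.3125.
Left endpoints: -1, -0.6875, -0.375, -0.0625, 0.25, 0.5625, 0.875, 1.1875.
f(-1) = -10, f(-0.6875) = -29705/4096, f(-0.375) = -2825/512, f(-0.0625) = -17395/4096, f(0.25) = -2.890625, f(0.5625) = -3685/4096, f(0.875) = 1165/512, f(1.1875) = 29425/4096.
Sum = Δu · [f(-1) + f(-0.6875) + f(-0.375) + ...].
Sum ≈ -6.6711.

-6.6711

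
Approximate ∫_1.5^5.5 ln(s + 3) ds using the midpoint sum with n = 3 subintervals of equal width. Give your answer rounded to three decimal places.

7.430

Δs = (5.5 − 1.5)/3 = 4/3.
Midpoints: 13/6, 3.5, 29/6.
f(13/6) ≈ 1.642, f(3.5) ≈ 1.872, f(29/6) ≈ 2.058.
Sum = Δs · [f(13/6) + f(3.5) + f(29/6)].
Sum ≈ 7.430.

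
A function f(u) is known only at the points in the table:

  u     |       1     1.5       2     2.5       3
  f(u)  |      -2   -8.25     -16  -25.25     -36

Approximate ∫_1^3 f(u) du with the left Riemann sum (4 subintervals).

Δu = 0.5.
Sum = 0.5·[(-2) + (-8.25) + (-16) + (-25.25)] = -25.75.

-25.75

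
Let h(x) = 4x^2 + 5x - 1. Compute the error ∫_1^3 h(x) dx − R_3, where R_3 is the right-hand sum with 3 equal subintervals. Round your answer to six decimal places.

Exact integral: ∫_1^3 h(x) dx ≈ 52.66666667.
R_3 ≈ 67.25925926.
Error ≈ 52.66666667 − 67.25925926 ≈ -14.592593.

-14.592593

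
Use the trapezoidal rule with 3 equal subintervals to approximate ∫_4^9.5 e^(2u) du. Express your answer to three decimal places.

172189492.067

Δu = (9.5 − 4)/3 = 11/6.
f(4) ≈ 2980.958, f(35/6) ≈ 116618.904, f(23/3) ≈ 4562281.263, f(9.5) ≈ 178482300.963.
T_3 = (Δu/2)·[f(u_0) + 2f(u_1) + 2f(u_2) + f(u_3)].
Sum ≈ 172189492.067.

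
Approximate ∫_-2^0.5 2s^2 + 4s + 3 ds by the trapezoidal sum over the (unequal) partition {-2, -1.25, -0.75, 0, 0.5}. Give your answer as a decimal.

5.78125

Subinterval widths: 0.75, 0.5, 0.75, 0.5.
f(-2) = 3, f(-1.25) = 1.125, f(-0.75) = 1.125, f(0) = 3, f(0.5) = 5.5.
On each subinterval the trapezoid contributes (Δs_i/2)·[f(s_{i-1}) + f(s_i)].
Sum = 5.78125.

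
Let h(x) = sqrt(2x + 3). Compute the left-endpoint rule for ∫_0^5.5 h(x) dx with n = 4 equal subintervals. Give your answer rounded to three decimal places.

Δx = (5.5 − 0)/4 = 1.375.
Left endpoints: 0, 1.375, 2.75, 4.125.
h(0) ≈ 1.732, h(1.375) ≈ 2.398, h(2.75) ≈ 2.915, h(4.125) ≈ 3.354.
Sum = Δx · [h(0) + h(1.375) + h(2.75) + h(4.125)].
Sum ≈ 14.299.

14.299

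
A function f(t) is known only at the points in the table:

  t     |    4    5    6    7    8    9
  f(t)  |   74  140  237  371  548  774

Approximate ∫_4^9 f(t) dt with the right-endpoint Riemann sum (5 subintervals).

Δt = 1.
Sum = 1·[140 + 237 + 371 + 548 + 774] = 2070.

2070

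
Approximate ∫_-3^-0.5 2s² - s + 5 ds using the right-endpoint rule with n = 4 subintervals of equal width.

28.8671875

Δs = (-0.5 − (-3))/4 = 0.625.
Right endpoints: -2.375, -1.75, -1.125, -0.5.
f(-2.375) = 18.65625, f(-1.75) = 12.875, f(-1.125) = 8.65625, f(-0.5) = 6.
Sum = Δs · [f(-2.375) + f(-1.75) + f(-1.125) + f(-0.5)].
Sum = 28.8671875.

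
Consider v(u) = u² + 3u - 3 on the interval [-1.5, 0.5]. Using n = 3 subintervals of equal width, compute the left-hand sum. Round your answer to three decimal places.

Δu = (0.5 − (-1.5))/3 = 2/3.
Left endpoints: -1.5, -5/6, -1/6.
v(-1.5) = -5.25, v(-5/6) = -173/36, v(-1/6) = -125/36.
Sum = Δu · [v(-1.5) + v(-5/6) + v(-1/6)].
Sum ≈ -9.019.

-9.019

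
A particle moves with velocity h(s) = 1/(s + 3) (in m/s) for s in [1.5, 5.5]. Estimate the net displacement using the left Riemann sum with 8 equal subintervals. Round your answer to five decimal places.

0.66287

Δs = (5.5 − 1.5)/8 = 0.5.
Left endpoints: 1.5, 2, 2.5, 3, 3.5, 4, 4.5, 5.
h(1.5) = 2/9, h(2) = 0.2, h(2.5) = 2/11, h(3) = 1/6, h(3.5) = 2/13, h(4) = 1/7, h(4.5) = 2/15, h(5) = 0.125.
Sum = Δs · [h(1.5) + h(2) + h(2.5) + ...].
Sum ≈ 0.66287.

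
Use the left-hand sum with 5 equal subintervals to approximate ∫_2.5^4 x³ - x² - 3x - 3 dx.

14.0625

Δx = (4 − 2.5)/5 = 0.3.
Left endpoints: 2.5, 2.8, 3.1, 3.4, 3.7.
f(2.5) = -1.125, f(2.8) = 2.712, f(3.1) = 7.881, f(3.4) = 14.544, f(3.7) = 22.863.
Sum = Δx · [f(2.5) + f(2.8) + f(3.1) + f(3.4) + f(3.7)].
Sum = 14.0625.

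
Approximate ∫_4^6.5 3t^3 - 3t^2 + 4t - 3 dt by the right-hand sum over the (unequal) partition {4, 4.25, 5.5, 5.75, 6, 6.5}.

1204.84375

Subinterval widths: 0.25, 1.25, 0.25, 0.25, 0.5.
Right endpoints: 4.25, 5.5, 5.75, 6, 6.5.
f(4.25) = 190.109375, f(5.5) = 427.375, f(5.75) = 491.140625, f(6) = 561, f(6.5) = 720.125.
Sum = Σ Δt_i · f(t_i).
Sum = 1204.84375.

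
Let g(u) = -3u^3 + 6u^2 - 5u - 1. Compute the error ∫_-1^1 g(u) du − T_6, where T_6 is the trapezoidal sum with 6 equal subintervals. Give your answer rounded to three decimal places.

Exact integral: ∫_-1^1 g(u) du = 2.
T_6 ≈ 2.22222.
Error ≈ 2 − 2.22222 ≈ -0.222.

-0.222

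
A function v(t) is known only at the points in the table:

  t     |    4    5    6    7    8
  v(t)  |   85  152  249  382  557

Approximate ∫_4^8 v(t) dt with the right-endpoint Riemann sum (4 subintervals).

Δt = 1.
Sum = 1·[152 + 249 + 382 + 557] = 1340.

1340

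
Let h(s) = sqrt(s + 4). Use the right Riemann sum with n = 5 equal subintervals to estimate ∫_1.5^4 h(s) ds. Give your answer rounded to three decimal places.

Δs = (4 − 1.5)/5 = 0.5.
Right endpoints: 2, 2.5, 3, 3.5, 4.
h(2) ≈ 2.449, h(2.5) ≈ 2.550, h(3) ≈ 2.646, h(3.5) ≈ 2.739, h(4) ≈ 2.828.
Sum = Δs · [h(2) + h(2.5) + h(3) + h(3.5) + h(4)].
Sum ≈ 6.606.

6.606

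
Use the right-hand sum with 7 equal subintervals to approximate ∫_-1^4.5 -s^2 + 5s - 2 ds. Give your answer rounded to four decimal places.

Δs = (4.5 − (-1))/7 = 11/14.
Right endpoints: -3/14, 4/7, 19/14, 15/7, 41/14, 26/7, 4.5.
f(-3/14) = -611/196, f(4/7) = 26/49, f(19/14) = 577/196, f(15/7) = 202/49, f(41/14) = 797/196, f(26/7) = 136/49, f(4.5) = 0.25.
Sum = Δs · [f(-3/14) + f(4/7) + f(19/14) + ...].
Sum ≈ 9.0918.

9.0918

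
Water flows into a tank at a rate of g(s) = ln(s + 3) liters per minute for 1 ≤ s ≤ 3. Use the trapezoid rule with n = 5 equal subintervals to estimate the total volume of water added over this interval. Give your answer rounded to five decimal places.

3.20427

Δs = (3 − 1)/5 = 0.4.
g(1) ≈ 1.38629, g(1.4) ≈ 1.48160, g(1.8) ≈ 1.56862, g(2.2) ≈ 1.64866, g(2.6) ≈ 1.72277, g(3) ≈ 1.79176.
T_5 = (Δs/2)·[g(s_0) + 2g(s_1) + ... + 2g(s_{4}) + g(s_5)].
Sum ≈ 3.20427.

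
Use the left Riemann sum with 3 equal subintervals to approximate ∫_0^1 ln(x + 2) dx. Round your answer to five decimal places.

0.84042

Δx = (1 − 0)/3 = 1/3.
Left endpoints: 0, 1/3, 2/3.
f(0) ≈ 0.69315, f(1/3) ≈ 0.84730, f(2/3) ≈ 0.98083.
Sum = Δx · [f(0) + f(1/3) + f(2/3)].
Sum ≈ 0.84042.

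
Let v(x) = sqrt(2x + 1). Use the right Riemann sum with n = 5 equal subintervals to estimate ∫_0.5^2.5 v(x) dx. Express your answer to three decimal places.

Δx = (2.5 − 0.5)/5 = 0.4.
Right endpoints: 0.9, 1.3, 1.7, 2.1, 2.5.
v(0.9) ≈ 1.673, v(1.3) ≈ 1.897, v(1.7) ≈ 2.098, v(2.1) ≈ 2.280, v(2.5) ≈ 2.449.
Sum = Δx · [v(0.9) + v(1.3) + v(1.7) + v(2.1) + v(2.5)].
Sum ≈ 4.159.

4.159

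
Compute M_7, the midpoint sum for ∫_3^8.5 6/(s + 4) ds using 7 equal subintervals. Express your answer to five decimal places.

Δs = (8.5 − 3)/7 = 11/14.
Midpoints: 95/28, 117/28, 139/28, 5.75, 183/28, 205/28, 227/28.
f(95/28) = 56/69, f(117/28) = 168/229, f(139/28) = 168/251, f(5.75) = 8/13, f(183/28) = 168/295, f(205/28) = 168/317, f(227/28) = 56/113.
Sum = Δs · [f(95/28) + f(117/28) + f(139/28) + ...].
Sum ≈ 3.47676.

3.47676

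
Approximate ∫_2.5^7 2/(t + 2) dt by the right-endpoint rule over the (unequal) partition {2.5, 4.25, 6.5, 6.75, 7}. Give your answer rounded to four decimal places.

1.2021

Subinterval widths: 1.75, 2.25, 0.25, 0.25.
Right endpoints: 4.25, 6.5, 6.75, 7.
f(4.25) = 0.32, f(6.5) = 4/17, f(6.75) = 8/35, f(7) = 2/9.
Sum = Σ Δt_i · f(t_i).
Sum ≈ 1.2021.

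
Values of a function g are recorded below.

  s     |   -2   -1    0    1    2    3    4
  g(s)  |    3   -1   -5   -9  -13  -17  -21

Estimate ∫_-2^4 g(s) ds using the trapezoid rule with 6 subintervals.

-54

Δs = 1.
T_6 = (1/2)·[3 + 2·(-1) + 2·(-5) + 2·(-9) + 2·(-13) + 2·(-17) + (-21)] = -54.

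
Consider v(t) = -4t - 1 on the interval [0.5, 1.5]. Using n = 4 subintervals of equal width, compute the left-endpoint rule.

Δt = (1.5 − 0.5)/4 = 0.25.
Left endpoints: 0.5, 0.75, 1, 1.25.
v(0.5) = -3, v(0.75) = -4, v(1) = -5, v(1.25) = -6.
Sum = Δt · [v(0.5) + v(0.75) + v(1) + v(1.25)].
Sum = -4.5.

-4.5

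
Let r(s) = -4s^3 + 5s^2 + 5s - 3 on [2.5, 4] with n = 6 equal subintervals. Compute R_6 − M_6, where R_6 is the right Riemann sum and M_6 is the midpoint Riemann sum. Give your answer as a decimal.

-17.953125

R_6 = -134.125.
M_6 = -116.171875.
R_6 − M_6 = -17.953125.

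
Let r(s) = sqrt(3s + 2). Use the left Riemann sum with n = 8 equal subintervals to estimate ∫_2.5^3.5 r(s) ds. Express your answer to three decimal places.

Δs = (3.5 − 2.5)/8 = 0.125.
Left endpoints: 2.5, 2.625, 2.75, 2.875, 3, 3.125, 3.25, 3.375.
r(2.5) ≈ 3.082, r(2.625) ≈ 3.142, r(2.75) ≈ 3.202, r(2.875) ≈ 3.260, r(3) ≈ 3.317, r(3.125) ≈ 3.373, r(3.25) ≈ 3.428, r(3.375) ≈ 3.482.
Sum = Δs · [r(2.5) + r(2.625) + r(2.75) + ...].
Sum ≈ 3.286.

3.286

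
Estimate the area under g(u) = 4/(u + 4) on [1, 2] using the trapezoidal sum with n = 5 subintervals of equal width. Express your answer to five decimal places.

Δu = (2 − 1)/5 = 0.2.
g(1) = 0.8, g(1.2) = 10/13, g(1.4) = 20/27, g(1.6) = 5/7, g(1.8) = 20/29, g(2) = 2/3.
T_5 = (Δu/2)·[g(u_0) + 2g(u_1) + ... + 2g(u_{4}) + g(u_5)].
Sum ≈ 0.72945.

0.72945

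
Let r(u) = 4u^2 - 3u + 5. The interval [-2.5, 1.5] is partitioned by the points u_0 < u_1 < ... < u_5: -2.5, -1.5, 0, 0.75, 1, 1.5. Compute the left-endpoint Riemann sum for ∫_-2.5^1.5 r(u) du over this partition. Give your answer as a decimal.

73.25

Subinterval widths: 1, 1.5, 0.75, 0.25, 0.5.
Left endpoints: -2.5, -1.5, 0, 0.75, 1.
r(-2.5) = 37.5, r(-1.5) = 18.5, r(0) = 5, r(0.75) = 5, r(1) = 6.
Sum = Σ Δu_i · r(u_i).
Sum = 73.25.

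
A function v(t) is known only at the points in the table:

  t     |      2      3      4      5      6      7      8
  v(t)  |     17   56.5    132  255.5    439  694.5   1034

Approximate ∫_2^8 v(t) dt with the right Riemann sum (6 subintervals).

Δt = 1.
Sum = 1·[56.5 + 132 + 255.5 + 439 + 694.5 + 1034] = 2611.5.

2611.5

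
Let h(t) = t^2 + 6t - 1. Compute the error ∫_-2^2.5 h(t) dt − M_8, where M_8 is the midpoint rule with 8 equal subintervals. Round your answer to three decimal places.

Exact integral: ∫_-2^2.5 h(t) dt = 10.125.
M_8 ≈ 10.00635.
Error ≈ 10.125 − 10.00635 ≈ 0.119.

0.119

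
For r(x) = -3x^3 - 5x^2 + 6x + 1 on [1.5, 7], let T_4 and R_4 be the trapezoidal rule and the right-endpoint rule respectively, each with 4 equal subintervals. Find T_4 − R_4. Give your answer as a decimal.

838.4921875

T_4 ≈ -2292.200195.
R_4 ≈ -3130.692383.
T_4 − R_4 = 838.4921875.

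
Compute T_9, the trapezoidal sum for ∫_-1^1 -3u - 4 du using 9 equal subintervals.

-8

Δu = (1 − (-1))/9 = 2/9.
f(-1) = -1, f(-7/9) = -5/3, f(-5/9) = -7/3, f(-1/3) = -3, f(-1/9) = -11/3, f(1/9) = -13/3, f(1/3) = -5, f(5/9) = -17/3, f(7/9) = -19/3, f(1) = -7.
T_9 = (Δu/2)·[f(u_0) + 2f(u_1) + ... + 2f(u_{8}) + f(u_9)].
Sum = -8.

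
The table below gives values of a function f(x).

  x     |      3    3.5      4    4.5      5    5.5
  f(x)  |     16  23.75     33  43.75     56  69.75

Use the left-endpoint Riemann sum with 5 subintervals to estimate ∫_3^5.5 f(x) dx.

Δx = 0.5.
Sum = 0.5·[16 + 23.75 + 33 + 43.75 + 56] = 86.25.

86.25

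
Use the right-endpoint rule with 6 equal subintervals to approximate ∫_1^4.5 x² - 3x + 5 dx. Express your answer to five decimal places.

Δx = (4.5 − 1)/6 = 7/12.
Right endpoints: 19/12, 13/6, 2.75, 10/3, 47/12, 4.5.
f(19/12) = 397/144, f(13/6) = 115/36, f(2.75) = 4.3125, f(10/3) = 55/9, f(47/12) = 1237/144, f(4.5) = 11.75.
Sum = Δx · [f(19/12) + f(13/6) + f(2.75) + ...].
Sum ≈ 21.41725.

21.41725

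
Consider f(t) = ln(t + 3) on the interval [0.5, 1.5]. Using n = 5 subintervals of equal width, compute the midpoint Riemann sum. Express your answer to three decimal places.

1.384

Δt = (1.5 − 0.5)/5 = 0.2.
Midpoints: 0.6, 0.8, 1, 1.2, 1.4.
f(0.6) ≈ 1.281, f(0.8) ≈ 1.335, f(1) ≈ 1.386, f(1.2) ≈ 1.435, f(1.4) ≈ 1.482.
Sum = Δt · [f(0.6) + f(0.8) + f(1) + f(1.2) + f(1.4)].
Sum ≈ 1.384.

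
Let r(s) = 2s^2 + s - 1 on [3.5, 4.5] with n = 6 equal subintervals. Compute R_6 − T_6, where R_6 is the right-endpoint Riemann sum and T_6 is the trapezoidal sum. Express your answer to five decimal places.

1.41667

R_6 ≈ 36.5925926.
T_6 ≈ 35.1759259.
R_6 − T_6 ≈ 1.41667.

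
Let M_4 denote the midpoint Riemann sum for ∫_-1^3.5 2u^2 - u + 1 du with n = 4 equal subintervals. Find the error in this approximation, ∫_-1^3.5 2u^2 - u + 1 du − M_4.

0.94921875

Exact integral: ∫_-1^3.5 f(u) du = 28.125.
M_4 = 27.17578125.
Error = 28.125 − 27.17578125 = 0.94921875.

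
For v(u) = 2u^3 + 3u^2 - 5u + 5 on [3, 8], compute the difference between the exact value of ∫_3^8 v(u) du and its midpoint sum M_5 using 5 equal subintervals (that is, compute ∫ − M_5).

Exact integral: ∫_3^8 v(u) du = 2380.
M_5 = 2365.
Error = 2380 − 2365 = 15.

15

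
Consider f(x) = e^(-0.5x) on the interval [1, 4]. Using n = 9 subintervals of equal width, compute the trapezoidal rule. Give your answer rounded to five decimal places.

0.94457

Δx = (4 − 1)/9 = 1/3.
f(1) ≈ 0.60653, f(4/3) ≈ 0.51342, f(5/3) ≈ 0.43460, f(2) ≈ 0.36788, f(7/3) ≈ 0.31140, f(8/3) ≈ 0.26360, f(3) ≈ 0.22313, f(10/3) ≈ 0.18888, f(11/3) ≈ 0.15988, f(4) ≈ 0.13534.
T_9 = (Δx/2)·[f(x_0) + 2f(x_1) + ... + 2f(x_{8}) + f(x_9)].
Sum ≈ 0.94457.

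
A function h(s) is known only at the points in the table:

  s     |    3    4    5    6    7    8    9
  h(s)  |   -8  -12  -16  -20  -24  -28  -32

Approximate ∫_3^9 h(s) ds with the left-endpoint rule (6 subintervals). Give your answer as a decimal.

-108

Δs = 1.
Sum = 1·[(-8) + (-12) + (-16) + (-20) + (-24) + (-28)] = -108.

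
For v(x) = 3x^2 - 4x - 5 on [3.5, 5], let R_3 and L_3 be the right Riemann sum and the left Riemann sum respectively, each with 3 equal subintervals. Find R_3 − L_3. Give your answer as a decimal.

16.125

R_3 = 57.375.
L_3 = 41.25.
R_3 − L_3 = 16.125.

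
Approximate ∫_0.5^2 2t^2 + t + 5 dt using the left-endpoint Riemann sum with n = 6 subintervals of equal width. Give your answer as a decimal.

13.53125

Δt = (2 − 0.5)/6 = 0.25.
Left endpoints: 0.5, 0.75, 1, 1.25, 1.5, 1.75.
f(0.5) = 6, f(0.75) = 6.875, f(1) = 8, f(1.25) = 9.375, f(1.5) = 11, f(1.75) = 12.875.
Sum = Δt · [f(0.5) + f(0.75) + f(1) + ...].
Sum = 13.53125.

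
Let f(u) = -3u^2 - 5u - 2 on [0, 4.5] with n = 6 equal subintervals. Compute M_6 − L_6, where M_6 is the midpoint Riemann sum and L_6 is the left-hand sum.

-29.3203125

M_6 = -150.1171875.
L_6 = -120.796875.
M_6 − L_6 = -29.3203125.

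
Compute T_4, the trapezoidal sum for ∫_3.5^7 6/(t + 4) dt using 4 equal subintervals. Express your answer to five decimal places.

Δt = (7 − 3.5)/4 = 0.875.
f(3.5) = 0.8, f(4.375) = 48/67, f(5.25) = 24/37, f(6.125) = 16/27, f(7) = 6/11.
T_4 = (Δt/2)·[f(t_0) + 2f(t_1) + 2f(t_2) + 2f(t_3) + f(t_4)].
Sum ≈ 2.30159.

2.30159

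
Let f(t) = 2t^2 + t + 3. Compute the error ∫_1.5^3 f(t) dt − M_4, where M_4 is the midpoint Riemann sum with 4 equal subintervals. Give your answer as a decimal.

0.03515625

Exact integral: ∫_1.5^3 f(t) dt = 23.625.
M_4 = 23.58984375.
Error = 23.625 − 23.58984375 = 0.03515625.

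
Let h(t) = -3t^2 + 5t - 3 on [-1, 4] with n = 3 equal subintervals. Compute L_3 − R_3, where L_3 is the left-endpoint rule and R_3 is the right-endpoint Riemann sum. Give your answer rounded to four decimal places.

33.3333

L_3 ≈ -32.777778.
R_3 ≈ -66.111111.
L_3 − R_3 ≈ 33.3333.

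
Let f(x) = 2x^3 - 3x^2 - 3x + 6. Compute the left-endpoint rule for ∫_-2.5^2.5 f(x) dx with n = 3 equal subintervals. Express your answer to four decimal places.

Δx = (2.5 − (-2.5))/3 = 5/3.
Left endpoints: -2.5, -5/6, 5/6.
f(-2.5) = -36.5, f(-5/6) = 142/27, f(5/6) = 139/54.
Sum = Δx · [f(-2.5) + f(-5/6) + f(5/6)].
Sum ≈ -47.7778.

-47.7778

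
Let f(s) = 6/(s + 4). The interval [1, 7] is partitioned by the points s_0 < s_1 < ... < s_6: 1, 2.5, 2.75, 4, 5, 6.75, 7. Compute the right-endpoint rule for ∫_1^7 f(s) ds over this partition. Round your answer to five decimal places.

4.32411

Subinterval widths: 1.5, 0.25, 1.25, 1, 1.75, 0.25.
Right endpoints: 2.5, 2.75, 4, 5, 6.75, 7.
f(2.5) = 12/13, f(2.75) = 8/9, f(4) = 0.75, f(5) = 2/3, f(6.75) = 24/43, f(7) = 6/11.
Sum = Σ Δs_i · f(s_i).
Sum ≈ 4.32411.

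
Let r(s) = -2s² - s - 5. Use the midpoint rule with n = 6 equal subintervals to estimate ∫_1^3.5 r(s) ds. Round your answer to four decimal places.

-45.9693

Δs = (3.5 − 1)/6 = 5/12.
Midpoints: 29/24, 1.625, 49/24, 59/24, 2.875, 79/24.
r(29/24) = -2629/288, r(1.625) = -11.90625, r(49/24) = -4429/288, r(59/24) = -5629/288, r(2.875) = -24.40625, r(79/24) = -8629/288.
Sum = Δs · [r(29/24) + r(1.625) + r(49/24) + ...].
Sum ≈ -45.9693.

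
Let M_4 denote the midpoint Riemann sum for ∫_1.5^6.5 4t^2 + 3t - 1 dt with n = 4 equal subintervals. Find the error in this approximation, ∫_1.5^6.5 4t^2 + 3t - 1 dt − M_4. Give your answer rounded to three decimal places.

2.604

Exact integral: ∫_1.5^6.5 f(t) dt ≈ 416.66667.
M_4 = 414.0625.
Error ≈ 416.66667 − 414.0625 ≈ 2.604.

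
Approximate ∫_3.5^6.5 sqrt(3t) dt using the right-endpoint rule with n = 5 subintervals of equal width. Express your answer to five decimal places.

11.92358

Δt = (6.5 − 3.5)/5 = 0.6.
Right endpoints: 4.1, 4.7, 5.3, 5.9, 6.5.
f(4.1) ≈ 3.50714, f(4.7) ≈ 3.75500, f(5.3) ≈ 3.98748, f(5.9) ≈ 4.20714, f(6.5) ≈ 4.41588.
Sum = Δt · [f(4.1) + f(4.7) + f(5.3) + f(5.9) + f(6.5)].
Sum ≈ 11.92358.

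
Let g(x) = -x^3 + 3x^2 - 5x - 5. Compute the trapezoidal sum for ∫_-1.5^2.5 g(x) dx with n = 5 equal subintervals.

-18.86

Δx = (2.5 − (-1.5))/5 = 0.8.
g(-1.5) = 12.625, g(-0.7) = 0.313, g(0.1) = -5.471, g(0.9) = -7.799, g(1.7) = -9.743, g(2.5) = -14.375.
T_5 = (Δx/2)·[g(x_0) + 2g(x_1) + ... + 2g(x_{4}) + g(x_5)].
Sum = -18.86.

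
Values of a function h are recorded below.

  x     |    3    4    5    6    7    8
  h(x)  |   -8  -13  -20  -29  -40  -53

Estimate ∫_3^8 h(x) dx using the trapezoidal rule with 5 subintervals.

Δx = 1.
T_5 = (1/2)·[(-8) + 2·(-13) + 2·(-20) + 2·(-29) + 2·(-40) + (-53)] = -132.5.

-132.5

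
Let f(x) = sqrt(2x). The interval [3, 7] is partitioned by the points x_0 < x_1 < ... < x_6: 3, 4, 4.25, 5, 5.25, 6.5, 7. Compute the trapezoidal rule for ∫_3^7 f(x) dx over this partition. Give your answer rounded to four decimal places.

Subinterval widths: 1, 0.25, 0.75, 0.25, 1.25, 0.5.
f(3) ≈ 2.4495, f(4) ≈ 2.8284, f(4.25) ≈ 2.9155, f(5) ≈ 3.1623, f(5.25) ≈ 3.2404, f(6.5) ≈ 3.6056, f(7) ≈ 3.7417.
On each subinterval the trapezoid contributes (Δx_i/2)·[f(x_{i-1}) + f(x_i)].
Sum ≈ 12.5519.

12.5519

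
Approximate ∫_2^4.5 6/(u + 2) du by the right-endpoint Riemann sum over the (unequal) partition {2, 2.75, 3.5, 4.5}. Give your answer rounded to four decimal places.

Subinterval widths: 0.75, 0.75, 1.
Right endpoints: 2.75, 3.5, 4.5.
f(2.75) = 24/19, f(3.5) = 12/11, f(4.5) = 12/13.
Sum = Σ Δu_i · f(u_i).
Sum ≈ 2.6886.

2.6886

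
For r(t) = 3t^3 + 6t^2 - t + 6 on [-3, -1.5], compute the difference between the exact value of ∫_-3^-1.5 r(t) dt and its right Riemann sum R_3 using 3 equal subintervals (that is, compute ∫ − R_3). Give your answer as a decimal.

Exact integral: ∫_-3^-1.5 r(t) dt = 2.671875.
R_3 = 9.
Error = 2.671875 − 9 = -6.328125.

-6.328125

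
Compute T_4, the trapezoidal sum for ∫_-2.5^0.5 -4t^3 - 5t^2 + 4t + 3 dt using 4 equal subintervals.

11.71875

Δt = (0.5 − (-2.5))/4 = 0.75.
f(-2.5) = 24.25, f(-1.75) = 2.125, f(-1) = -2, f(-0.25) = 1.75, f(0.5) = 3.25.
T_4 = (Δt/2)·[f(t_0) + 2f(t_1) + 2f(t_2) + 2f(t_3) + f(t_4)].
Sum = 11.71875.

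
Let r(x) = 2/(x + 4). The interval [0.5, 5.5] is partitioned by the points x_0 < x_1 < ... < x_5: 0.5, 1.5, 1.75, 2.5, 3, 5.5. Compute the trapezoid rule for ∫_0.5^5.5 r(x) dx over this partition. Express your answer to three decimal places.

Subinterval widths: 1, 0.25, 0.75, 0.5, 2.5.
r(0.5) = 4/9, r(1.5) = 4/11, r(1.75) = 8/23, r(2.5) = 4/13, r(3) = 2/7, r(5.5) = 4/19.
On each subinterval the trapezoid contributes (Δx_i/2)·[r(x_{i-1}) + r(x_i)].
Sum ≈ 1.507.

1.507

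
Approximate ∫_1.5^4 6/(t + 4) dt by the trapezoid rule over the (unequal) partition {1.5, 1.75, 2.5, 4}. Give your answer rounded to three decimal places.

2.259

Subinterval widths: 0.25, 0.75, 1.5.
f(1.5) = 12/11, f(1.75) = 24/23, f(2.5) = 12/13, f(4) = 0.75.
On each subinterval the trapezoid contributes (Δt_i/2)·[f(t_{i-1}) + f(t_i)].
Sum ≈ 2.259.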